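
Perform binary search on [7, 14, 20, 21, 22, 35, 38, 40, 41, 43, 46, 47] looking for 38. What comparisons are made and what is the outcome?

Binary search for 38 in [7, 14, 20, 21, 22, 35, 38, 40, 41, 43, 46, 47]:

lo=0, hi=11, mid=5, arr[mid]=35 -> 35 < 38, search right half
lo=6, hi=11, mid=8, arr[mid]=41 -> 41 > 38, search left half
lo=6, hi=7, mid=6, arr[mid]=38 -> Found target at index 6!

Binary search finds 38 at index 6 after 3 comparisons. The search repeatedly halves the search space by comparing with the middle element.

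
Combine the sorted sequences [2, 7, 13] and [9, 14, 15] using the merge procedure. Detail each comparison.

Merging process:

Compare 2 vs 9: take 2 from left. Merged: [2]
Compare 7 vs 9: take 7 from left. Merged: [2, 7]
Compare 13 vs 9: take 9 from right. Merged: [2, 7, 9]
Compare 13 vs 14: take 13 from left. Merged: [2, 7, 9, 13]
Append remaining from right: [14, 15]. Merged: [2, 7, 9, 13, 14, 15]

Final merged array: [2, 7, 9, 13, 14, 15]
Total comparisons: 4

The merged array is [2, 7, 9, 13, 14, 15], requiring 4 comparisons. The merge step runs in O(n) time where n is the total number of elements.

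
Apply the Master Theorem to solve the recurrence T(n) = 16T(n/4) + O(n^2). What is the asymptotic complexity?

Master Theorem for T(n) = 16T(n/4) + O(n^2):

a = 16, b = 4, c = 2
log_b(a) = log_4(16) = 2.0000

Case 2: c = 2 = log_4(16) = 2.0000
T(n) = O(n^2 log n) = O(n^2 log n)

For T(n) = 16T(n/4) + O(n^2): log_4(16) = 2.0000. This is Case 2 of the Master Theorem (c = log_b(a), equal work at all levels), giving O(n^2 log n).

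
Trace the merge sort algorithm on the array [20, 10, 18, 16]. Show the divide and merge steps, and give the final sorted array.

Merge sort trace:

Split: [20, 10, 18, 16] -> [20, 10] and [18, 16]
  Split: [20, 10] -> [20] and [10]
  Merge: [20] + [10] -> [10, 20]
  Split: [18, 16] -> [18] and [16]
  Merge: [18] + [16] -> [16, 18]
Merge: [10, 20] + [16, 18] -> [10, 16, 18, 20]

Final sorted array: [10, 16, 18, 20]

The merge sort proceeds by recursively splitting the array and merging sorted halves.
After all merges, the sorted array is [10, 16, 18, 20].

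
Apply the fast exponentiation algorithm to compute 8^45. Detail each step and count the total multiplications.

Computing 8^45 by squaring (build up from 8^1; each line after the first costs one multiplication):

8^1 = 8
8^2 = (8^1)^2 = 8^2 = 64
8^4 = (8^2)^2 = 64^2 = 4096
8^5 = 8 * 8^4 = 8 * 4096 = 32768
8^10 = (8^5)^2 = 32768^2 = 1073741824
8^11 = 8 * 8^10 = 8 * 1073741824 = 8589934592
8^22 = (8^11)^2 = 8589934592^2 = 73786976294838206464
8^44 = (8^22)^2 = 73786976294838206464^2 = 5444517870735015415413993718908291383296
8^45 = 8 * 8^44 = 8 * 5444517870735015415413993718908291383296 = 43556142965880123323311949751266331066368

Result: 43556142965880123323311949751266331066368
Multiplications needed: 8 (8 lines after 8^1)

8^45 = 43556142965880123323311949751266331066368. Using exponentiation by squaring, this requires 8 multiplications. The key idea: if the exponent is even, square the half-power; if odd, multiply by the base once.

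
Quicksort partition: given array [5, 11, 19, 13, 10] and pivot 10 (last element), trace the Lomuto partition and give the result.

Lomuto partition with pivot = 10:

Initial array: [5, 11, 19, 13, 10]

arr[0]=5 <= 10: swap with position 0, array becomes [5, 11, 19, 13, 10]
arr[1]=11 > 10: no swap
arr[2]=19 > 10: no swap
arr[3]=13 > 10: no swap

Place pivot at position 1: [5, 10, 19, 13, 11]
Pivot position: 1

After partitioning with pivot 10, the array becomes [5, 10, 19, 13, 11]. The pivot is placed at index 1. All elements to the left of the pivot are <= 10, and all elements to the right are > 10.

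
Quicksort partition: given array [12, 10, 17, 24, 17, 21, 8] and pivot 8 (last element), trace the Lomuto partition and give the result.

Lomuto partition with pivot = 8:

Initial array: [12, 10, 17, 24, 17, 21, 8]

arr[0]=12 > 8: no swap
arr[1]=10 > 8: no swap
arr[2]=17 > 8: no swap
arr[3]=24 > 8: no swap
arr[4]=17 > 8: no swap
arr[5]=21 > 8: no swap

Place pivot at position 0: [8, 10, 17, 24, 17, 21, 12]
Pivot position: 0

After partitioning with pivot 8, the array becomes [8, 10, 17, 24, 17, 21, 12]. The pivot is placed at index 0. All elements to the left of the pivot are <= 8, and all elements to the right are > 8.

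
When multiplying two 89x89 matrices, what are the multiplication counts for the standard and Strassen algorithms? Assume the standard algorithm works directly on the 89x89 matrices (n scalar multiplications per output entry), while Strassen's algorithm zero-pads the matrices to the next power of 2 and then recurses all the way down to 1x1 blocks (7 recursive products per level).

Matrix multiplication for 89x89 matrices:

Strassen's algorithm requires power-of-2 dimensions. Pad 89x89 to 128x128 (next power of 2).

Standard algorithm: 89^3 = 704969 multiplications
Strassen's algorithm: 7^(log2(128)) = 7^7 = 823543 multiplications
Difference: 704969 - 823543 = -118574 (Strassen uses MORE here due to padding overhead — for small or just-over-power-of-2 n, padding can outweigh the per-level savings)

Standard: 704969 multiplications (89^3). Strassen: 823543 multiplications (7^7, after padding to 128x128). Strassen reduces 8 recursive multiplications to 7 at each level.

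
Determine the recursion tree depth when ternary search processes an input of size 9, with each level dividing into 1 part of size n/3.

For divide and conquer with division factor 3:

Problem sizes at each level:
Level 0: 9
Level 1: 3
Level 2: 1

The root is level 0 and the size-1 base case is level 2 (the tree spans levels 0 through 2, i.e. 3 levels counting the root), so the depth is the number of divisions: log_3(9) = 2

The recursion tree depth is log_3(9) = 2. At each level, the problem size is divided by 3, so it takes 2 divisions to reduce to a base case of size 1. The algorithm makes 1 recursive call at each level.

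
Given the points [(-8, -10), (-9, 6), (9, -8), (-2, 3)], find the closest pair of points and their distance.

Computing all pairwise distances among 4 points:

d((-8, -10), (-9, 6)) = 16.0312
d((-8, -10), (9, -8)) = 17.1172
d((-8, -10), (-2, 3)) = 14.3178
d((-9, 6), (9, -8)) = 22.8035
d((-9, 6), (-2, 3)) = 7.6158 <-- minimum
d((9, -8), (-2, 3)) = 15.5563

Closest pair: (-9, 6) and (-2, 3) with distance 7.6158

The closest pair is (-9, 6) and (-2, 3) with Euclidean distance 7.6158. For 4 points, brute-force pairwise comparison is shown above. For large n, the divide-and-conquer algorithm (sort by x, recurse on halves, check the dividing strip) achieves O(n log n).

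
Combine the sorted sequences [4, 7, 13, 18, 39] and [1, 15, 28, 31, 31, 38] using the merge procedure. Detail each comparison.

Merging process:

Compare 4 vs 1: take 1 from right. Merged: [1]
Compare 4 vs 15: take 4 from left. Merged: [1, 4]
Compare 7 vs 15: take 7 from left. Merged: [1, 4, 7]
Compare 13 vs 15: take 13 from left. Merged: [1, 4, 7, 13]
Compare 18 vs 15: take 15 from right. Merged: [1, 4, 7, 13, 15]
Compare 18 vs 28: take 18 from left. Merged: [1, 4, 7, 13, 15, 18]
Compare 39 vs 28: take 28 from right. Merged: [1, 4, 7, 13, 15, 18, 28]
Compare 39 vs 31: take 31 from right. Merged: [1, 4, 7, 13, 15, 18, 28, 31]
Compare 39 vs 31: take 31 from right. Merged: [1, 4, 7, 13, 15, 18, 28, 31, 31]
Compare 39 vs 38: take 38 from right. Merged: [1, 4, 7, 13, 15, 18, 28, 31, 31, 38]
Append remaining from left: [39]. Merged: [1, 4, 7, 13, 15, 18, 28, 31, 31, 38, 39]

Final merged array: [1, 4, 7, 13, 15, 18, 28, 31, 31, 38, 39]
Total comparisons: 10

The merged array is [1, 4, 7, 13, 15, 18, 28, 31, 31, 38, 39], requiring 10 comparisons. The merge step runs in O(n) time where n is the total number of elements.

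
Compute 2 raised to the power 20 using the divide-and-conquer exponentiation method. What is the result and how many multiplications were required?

Computing 2^20 by squaring (build up from 2^1; each line after the first costs one multiplication):

2^1 = 2
2^2 = (2^1)^2 = 2^2 = 4
2^4 = (2^2)^2 = 4^2 = 16
2^5 = 2 * 2^4 = 2 * 16 = 32
2^10 = (2^5)^2 = 32^2 = 1024
2^20 = (2^10)^2 = 1024^2 = 1048576

Result: 1048576
Multiplications needed: 5 (5 lines after 2^1)

2^20 = 1048576. Using exponentiation by squaring, this requires 5 multiplications. The key idea: if the exponent is even, square the half-power; if odd, multiply by the base once.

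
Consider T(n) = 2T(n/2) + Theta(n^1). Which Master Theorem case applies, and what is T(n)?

Master Theorem for T(n) = 2T(n/2) + O(n^1):

a = 2, b = 2, c = 1
log_b(a) = log_2(2) = 1.0000

Case 2: c = 1 = log_2(2) = 1.0000
T(n) = O(n^1 log n) = O(n log n)

For T(n) = 2T(n/2) + O(n^1): log_2(2) = 1.0000. This is Case 2 of the Master Theorem (c = log_b(a), equal work at all levels), giving O(n log n).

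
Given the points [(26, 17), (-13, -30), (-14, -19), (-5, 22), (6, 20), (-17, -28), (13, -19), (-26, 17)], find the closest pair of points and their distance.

Computing all pairwise distances among 8 points:

d((26, 17), (-13, -30)) = 61.0737
d((26, 17), (-14, -19)) = 53.8145
d((26, 17), (-5, 22)) = 31.4006
d((26, 17), (6, 20)) = 20.2237
d((26, 17), (-17, -28)) = 62.2415
d((26, 17), (13, -19)) = 38.2753
d((26, 17), (-26, 17)) = 52.0
d((-13, -30), (-14, -19)) = 11.0454
d((-13, -30), (-5, 22)) = 52.6118
d((-13, -30), (6, 20)) = 53.4883
d((-13, -30), (-17, -28)) = 4.4721 <-- minimum
d((-13, -30), (13, -19)) = 28.2312
d((-13, -30), (-26, 17)) = 48.7647
d((-14, -19), (-5, 22)) = 41.9762
d((-14, -19), (6, 20)) = 43.8292
d((-14, -19), (-17, -28)) = 9.4868
d((-14, -19), (13, -19)) = 27.0
d((-14, -19), (-26, 17)) = 37.9473
d((-5, 22), (6, 20)) = 11.1803
d((-5, 22), (-17, -28)) = 51.4198
d((-5, 22), (13, -19)) = 44.7772
d((-5, 22), (-26, 17)) = 21.587
d((6, 20), (-17, -28)) = 53.2259
d((6, 20), (13, -19)) = 39.6232
d((6, 20), (-26, 17)) = 32.1403
d((-17, -28), (13, -19)) = 31.3209
d((-17, -28), (-26, 17)) = 45.8912
d((13, -19), (-26, 17)) = 53.0754

Closest pair: (-13, -30) and (-17, -28) with distance 4.4721

The closest pair is (-13, -30) and (-17, -28) with Euclidean distance 4.4721. For 8 points, brute-force pairwise comparison is shown above. For large n, the divide-and-conquer algorithm (sort by x, recurse on halves, check the dividing strip) achieves O(n log n).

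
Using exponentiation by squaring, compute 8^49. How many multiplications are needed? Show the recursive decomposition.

Computing 8^49 by squaring (build up from 8^1; each line after the first costs one multiplication):

8^1 = 8
8^2 = (8^1)^2 = 8^2 = 64
8^3 = 8 * 8^2 = 8 * 64 = 512
8^6 = (8^3)^2 = 512^2 = 262144
8^12 = (8^6)^2 = 262144^2 = 68719476736
8^24 = (8^12)^2 = 68719476736^2 = 4722366482869645213696
8^48 = (8^24)^2 = 4722366482869645213696^2 = 22300745198530623141535718272648361505980416
8^49 = 8 * 8^48 = 8 * 22300745198530623141535718272648361505980416 = 178405961588244985132285746181186892047843328

Result: 178405961588244985132285746181186892047843328
Multiplications needed: 7 (7 lines after 8^1)

8^49 = 178405961588244985132285746181186892047843328. Using exponentiation by squaring, this requires 7 multiplications. The key idea: if the exponent is even, square the half-power; if odd, multiply by the base once.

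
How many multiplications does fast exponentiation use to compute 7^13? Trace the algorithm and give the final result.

Computing 7^13 by squaring (build up from 7^1; each line after the first costs one multiplication):

7^1 = 7
7^2 = (7^1)^2 = 7^2 = 49
7^3 = 7 * 7^2 = 7 * 49 = 343
7^6 = (7^3)^2 = 343^2 = 117649
7^12 = (7^6)^2 = 117649^2 = 13841287201
7^13 = 7 * 7^12 = 7 * 13841287201 = 96889010407

Result: 96889010407
Multiplications needed: 5 (5 lines after 7^1)

7^13 = 96889010407. Using exponentiation by squaring, this requires 5 multiplications. The key idea: if the exponent is even, square the half-power; if odd, multiply by the base once.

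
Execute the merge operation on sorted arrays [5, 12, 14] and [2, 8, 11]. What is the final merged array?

Merging process:

Compare 5 vs 2: take 2 from right. Merged: [2]
Compare 5 vs 8: take 5 from left. Merged: [2, 5]
Compare 12 vs 8: take 8 from right. Merged: [2, 5, 8]
Compare 12 vs 11: take 11 from right. Merged: [2, 5, 8, 11]
Append remaining from left: [12, 14]. Merged: [2, 5, 8, 11, 12, 14]

Final merged array: [2, 5, 8, 11, 12, 14]
Total comparisons: 4

The merged array is [2, 5, 8, 11, 12, 14], requiring 4 comparisons. The merge step runs in O(n) time where n is the total number of elements.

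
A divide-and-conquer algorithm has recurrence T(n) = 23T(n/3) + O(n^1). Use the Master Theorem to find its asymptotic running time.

Master Theorem for T(n) = 23T(n/3) + O(n^1):

a = 23, b = 3, c = 1
log_b(a) = log_3(23) = 2.8540

Case 1: c = 1 < log_3(23) = 2.8540
T(n) = O(n^(log_3 23))

For T(n) = 23T(n/3) + O(n^1): log_3(23) = 2.8540. This is Case 1 of the Master Theorem (c < log_b(a), work dominated by leaves), giving O(n^(log_3 23)).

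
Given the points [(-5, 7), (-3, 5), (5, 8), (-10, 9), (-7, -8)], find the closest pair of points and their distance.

Computing all pairwise distances among 5 points:

d((-5, 7), (-3, 5)) = 2.8284 <-- minimum
d((-5, 7), (5, 8)) = 10.0499
d((-5, 7), (-10, 9)) = 5.3852
d((-5, 7), (-7, -8)) = 15.1327
d((-3, 5), (5, 8)) = 8.544
d((-3, 5), (-10, 9)) = 8.0623
d((-3, 5), (-7, -8)) = 13.6015
d((5, 8), (-10, 9)) = 15.0333
d((5, 8), (-7, -8)) = 20.0
d((-10, 9), (-7, -8)) = 17.2627

Closest pair: (-5, 7) and (-3, 5) with distance 2.8284

The closest pair is (-5, 7) and (-3, 5) with Euclidean distance 2.8284. For 5 points, brute-force pairwise comparison is shown above. For large n, the divide-and-conquer algorithm (sort by x, recurse on halves, check the dividing strip) achieves O(n log n).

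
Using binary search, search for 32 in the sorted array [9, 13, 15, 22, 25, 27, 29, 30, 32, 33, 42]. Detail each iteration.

Binary search for 32 in [9, 13, 15, 22, 25, 27, 29, 30, 32, 33, 42]:

lo=0, hi=10, mid=5, arr[mid]=27 -> 27 < 32, search right half
lo=6, hi=10, mid=8, arr[mid]=32 -> Found target at index 8!

Binary search finds 32 at index 8 after 2 comparisons. The search repeatedly halves the search space by comparing with the middle element.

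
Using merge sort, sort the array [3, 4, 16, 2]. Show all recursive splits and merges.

Merge sort trace:

Split: [3, 4, 16, 2] -> [3, 4] and [16, 2]
  Split: [3, 4] -> [3] and [4]
  Merge: [3] + [4] -> [3, 4]
  Split: [16, 2] -> [16] and [2]
  Merge: [16] + [2] -> [2, 16]
Merge: [3, 4] + [2, 16] -> [2, 3, 4, 16]

Final sorted array: [2, 3, 4, 16]

The merge sort proceeds by recursively splitting the array and merging sorted halves.
After all merges, the sorted array is [2, 3, 4, 16].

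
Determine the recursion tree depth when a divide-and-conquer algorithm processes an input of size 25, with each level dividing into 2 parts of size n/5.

For divide and conquer with division factor 5:

Problem sizes at each level:
Level 0: 25
Level 1: 5
Level 2: 1

The root is level 0 and the size-1 base case is level 2 (the tree spans levels 0 through 2, i.e. 3 levels counting the root), so the depth is the number of divisions: log_5(25) = 2

The recursion tree depth is log_5(25) = 2. At each level, the problem size is divided by 5, so it takes 2 divisions to reduce to a base case of size 1. The algorithm makes 2 recursive calls at each level.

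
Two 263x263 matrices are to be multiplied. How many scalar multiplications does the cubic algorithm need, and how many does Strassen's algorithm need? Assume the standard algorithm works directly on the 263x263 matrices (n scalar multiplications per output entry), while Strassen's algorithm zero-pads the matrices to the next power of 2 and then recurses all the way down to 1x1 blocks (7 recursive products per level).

Matrix multiplication for 263x263 matrices:

Strassen's algorithm requires power-of-2 dimensions. Pad 263x263 to 512x512 (next power of 2).

Standard algorithm: 263^3 = 18191447 multiplications
Strassen's algorithm: 7^(log2(512)) = 7^9 = 40353607 multiplications
Difference: 18191447 - 40353607 = -22162160 (Strassen uses MORE here due to padding overhead — for small or just-over-power-of-2 n, padding can outweigh the per-level savings)

Standard: 18191447 multiplications (263^3). Strassen: 40353607 multiplications (7^9, after padding to 512x512). Strassen reduces 8 recursive multiplications to 7 at each level.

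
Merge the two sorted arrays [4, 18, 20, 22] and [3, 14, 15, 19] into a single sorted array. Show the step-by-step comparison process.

Merging process:

Compare 4 vs 3: take 3 from right. Merged: [3]
Compare 4 vs 14: take 4 from left. Merged: [3, 4]
Compare 18 vs 14: take 14 from right. Merged: [3, 4, 14]
Compare 18 vs 15: take 15 from right. Merged: [3, 4, 14, 15]
Compare 18 vs 19: take 18 from left. Merged: [3, 4, 14, 15, 18]
Compare 20 vs 19: take 19 from right. Merged: [3, 4, 14, 15, 18, 19]
Append remaining from left: [20, 22]. Merged: [3, 4, 14, 15, 18, 19, 20, 22]

Final merged array: [3, 4, 14, 15, 18, 19, 20, 22]
Total comparisons: 6

The merged array is [3, 4, 14, 15, 18, 19, 20, 22], requiring 6 comparisons. The merge step runs in O(n) time where n is the total number of elements.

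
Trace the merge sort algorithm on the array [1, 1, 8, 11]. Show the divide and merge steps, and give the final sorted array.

Merge sort trace:

Split: [1, 1, 8, 11] -> [1, 1] and [8, 11]
  Split: [1, 1] -> [1] and [1]
  Merge: [1] + [1] -> [1, 1]
  Split: [8, 11] -> [8] and [11]
  Merge: [8] + [11] -> [8, 11]
Merge: [1, 1] + [8, 11] -> [1, 1, 8, 11]

Final sorted array: [1, 1, 8, 11]

The merge sort proceeds by recursively splitting the array and merging sorted halves.
After all merges, the sorted array is [1, 1, 8, 11].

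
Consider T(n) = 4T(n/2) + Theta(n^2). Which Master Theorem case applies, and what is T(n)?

Master Theorem for T(n) = 4T(n/2) + O(n^2):

a = 4, b = 2, c = 2
log_b(a) = log_2(4) = 2.0000

Case 2: c = 2 = log_2(4) = 2.0000
T(n) = O(n^2 log n) = O(n^2 log n)

For T(n) = 4T(n/2) + O(n^2): log_2(4) = 2.0000. This is Case 2 of the Master Theorem (c = log_b(a), equal work at all levels), giving O(n^2 log n).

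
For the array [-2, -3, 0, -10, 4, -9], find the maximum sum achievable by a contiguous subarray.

Using Kadane's algorithm on [-2, -3, 0, -10, 4, -9]:

Scanning through the array:
Position 1 (value -3): max_ending_here = -3, max_so_far = -2
Position 2 (value 0): max_ending_here = 0, max_so_far = 0
Position 3 (value -10): max_ending_here = -10, max_so_far = 0
Position 4 (value 4): max_ending_here = 4, max_so_far = 4
Position 5 (value -9): max_ending_here = -5, max_so_far = 4

Maximum subarray: [4]
Maximum sum: 4

The maximum subarray is [4] with sum 4. This subarray runs from index 4 to index 4.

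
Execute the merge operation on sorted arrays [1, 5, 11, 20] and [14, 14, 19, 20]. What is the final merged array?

Merging process:

Compare 1 vs 14: take 1 from left. Merged: [1]
Compare 5 vs 14: take 5 from left. Merged: [1, 5]
Compare 11 vs 14: take 11 from left. Merged: [1, 5, 11]
Compare 20 vs 14: take 14 from right. Merged: [1, 5, 11, 14]
Compare 20 vs 14: take 14 from right. Merged: [1, 5, 11, 14, 14]
Compare 20 vs 19: take 19 from right. Merged: [1, 5, 11, 14, 14, 19]
Compare 20 vs 20: take 20 from left. Merged: [1, 5, 11, 14, 14, 19, 20]
Append remaining from right: [20]. Merged: [1, 5, 11, 14, 14, 19, 20, 20]

Final merged array: [1, 5, 11, 14, 14, 19, 20, 20]
Total comparisons: 7

The merged array is [1, 5, 11, 14, 14, 19, 20, 20], requiring 7 comparisons. The merge step runs in O(n) time where n is the total number of elements.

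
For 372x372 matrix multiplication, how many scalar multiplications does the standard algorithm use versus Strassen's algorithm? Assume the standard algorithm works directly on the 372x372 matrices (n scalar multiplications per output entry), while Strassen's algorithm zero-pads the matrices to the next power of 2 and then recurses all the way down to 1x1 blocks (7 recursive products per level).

Matrix multiplication for 372x372 matrices:

Strassen's algorithm requires power-of-2 dimensions. Pad 372x372 to 512x512 (next power of 2).

Standard algorithm: 372^3 = 51478848 multiplications
Strassen's algorithm: 7^(log2(512)) = 7^9 = 40353607 multiplications
Savings: 51478848 - 40353607 = 11125241 multiplications

Standard: 51478848 multiplications (372^3). Strassen: 40353607 multiplications (7^9, after padding to 512x512). Strassen reduces 8 recursive multiplications to 7 at each level.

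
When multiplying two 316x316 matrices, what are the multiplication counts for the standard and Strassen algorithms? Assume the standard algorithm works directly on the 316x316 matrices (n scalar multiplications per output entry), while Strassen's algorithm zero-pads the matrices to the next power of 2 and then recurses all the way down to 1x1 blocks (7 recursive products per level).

Matrix multiplication for 316x316 matrices:

Strassen's algorithm requires power-of-2 dimensions. Pad 316x316 to 512x512 (next power of 2).

Standard algorithm: 316^3 = 31554496 multiplications
Strassen's algorithm: 7^(log2(512)) = 7^9 = 40353607 multiplications
Difference: 31554496 - 40353607 = -8799111 (Strassen uses MORE here due to padding overhead — for small or just-over-power-of-2 n, padding can outweigh the per-level savings)

Standard: 31554496 multiplications (316^3). Strassen: 40353607 multiplications (7^9, after padding to 512x512). Strassen reduces 8 recursive multiplications to 7 at each level.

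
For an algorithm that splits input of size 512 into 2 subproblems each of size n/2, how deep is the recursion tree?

For divide and conquer with division factor 2:

Problem sizes at each level:
Level 0: 512
Level 1: 256
Level 2: 128
Level 3: 64
Level 4: 32
Level 5: 16
Level 6: 8
Level 7: 4
Level 8: 2
Level 9: 1

The root is level 0 and the size-1 base case is level 9 (the tree spans levels 0 through 9, i.e. 10 levels counting the root), so the depth is the number of divisions: log_2(512) = 9

The recursion tree depth is log_2(512) = 9. At each level, the problem size is divided by 2, so it takes 9 divisions to reduce to a base case of size 1. The algorithm makes 2 recursive calls at each level.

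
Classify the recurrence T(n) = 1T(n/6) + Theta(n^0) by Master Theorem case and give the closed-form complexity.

Master Theorem for T(n) = 1T(n/6) + O(n^0):

a = 1, b = 6, c = 0
log_b(a) = log_6(1) = 0.0000

Case 2: c = 0 = log_6(1) = 0.0000
T(n) = O(n^0 log n) = O(log n)

For T(n) = 1T(n/6) + O(n^0): log_6(1) = 0.0000. This is Case 2 of the Master Theorem (c = log_b(a), equal work at all levels), giving O(log n).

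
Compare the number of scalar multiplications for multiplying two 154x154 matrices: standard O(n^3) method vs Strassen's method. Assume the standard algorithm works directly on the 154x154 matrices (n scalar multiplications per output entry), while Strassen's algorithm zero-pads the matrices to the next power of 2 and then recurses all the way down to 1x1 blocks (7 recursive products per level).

Matrix multiplication for 154x154 matrices:

Strassen's algorithm requires power-of-2 dimensions. Pad 154x154 to 256x256 (next power of 2).

Standard algorithm: 154^3 = 3652264 multiplications
Strassen's algorithm: 7^(log2(256)) = 7^8 = 5764801 multiplications
Difference: 3652264 - 5764801 = -2112537 (Strassen uses MORE here due to padding overhead — for small or just-over-power-of-2 n, padding can outweigh the per-level savings)

Standard: 3652264 multiplications (154^3). Strassen: 5764801 multiplications (7^8, after padding to 256x256). Strassen reduces 8 recursive multiplications to 7 at each level.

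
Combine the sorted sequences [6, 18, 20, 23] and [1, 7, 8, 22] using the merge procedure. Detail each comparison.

Merging process:

Compare 6 vs 1: take 1 from right. Merged: [1]
Compare 6 vs 7: take 6 from left. Merged: [1, 6]
Compare 18 vs 7: take 7 from right. Merged: [1, 6, 7]
Compare 18 vs 8: take 8 from right. Merged: [1, 6, 7, 8]
Compare 18 vs 22: take 18 from left. Merged: [1, 6, 7, 8, 18]
Compare 20 vs 22: take 20 from left. Merged: [1, 6, 7, 8, 18, 20]
Compare 23 vs 22: take 22 from right. Merged: [1, 6, 7, 8, 18, 20, 22]
Append remaining from left: [23]. Merged: [1, 6, 7, 8, 18, 20, 22, 23]

Final merged array: [1, 6, 7, 8, 18, 20, 22, 23]
Total comparisons: 7

The merged array is [1, 6, 7, 8, 18, 20, 22, 23], requiring 7 comparisons. The merge step runs in O(n) time where n is the total number of elements.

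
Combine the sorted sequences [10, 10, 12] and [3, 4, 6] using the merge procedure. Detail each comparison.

Merging process:

Compare 10 vs 3: take 3 from right. Merged: [3]
Compare 10 vs 4: take 4 from right. Merged: [3, 4]
Compare 10 vs 6: take 6 from right. Merged: [3, 4, 6]
Append remaining from left: [10, 10, 12]. Merged: [3, 4, 6, 10, 10, 12]

Final merged array: [3, 4, 6, 10, 10, 12]
Total comparisons: 3

The merged array is [3, 4, 6, 10, 10, 12], requiring 3 comparisons. The merge step runs in O(n) time where n is the total number of elements.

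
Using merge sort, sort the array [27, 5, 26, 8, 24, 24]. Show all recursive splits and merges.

Merge sort trace:

Split: [27, 5, 26, 8, 24, 24] -> [27, 5, 26] and [8, 24, 24]
  Split: [27, 5, 26] -> [27] and [5, 26]
    Split: [5, 26] -> [5] and [26]
    Merge: [5] + [26] -> [5, 26]
  Merge: [27] + [5, 26] -> [5, 26, 27]
  Split: [8, 24, 24] -> [8] and [24, 24]
    Split: [24, 24] -> [24] and [24]
    Merge: [24] + [24] -> [24, 24]
  Merge: [8] + [24, 24] -> [8, 24, 24]
Merge: [5, 26, 27] + [8, 24, 24] -> [5, 8, 24, 24, 26, 27]

Final sorted array: [5, 8, 24, 24, 26, 27]

The merge sort proceeds by recursively splitting the array and merging sorted halves.
After all merges, the sorted array is [5, 8, 24, 24, 26, 27].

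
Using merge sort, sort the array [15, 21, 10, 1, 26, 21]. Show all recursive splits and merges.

Merge sort trace:

Split: [15, 21, 10, 1, 26, 21] -> [15, 21, 10] and [1, 26, 21]
  Split: [15, 21, 10] -> [15] and [21, 10]
    Split: [21, 10] -> [21] and [10]
    Merge: [21] + [10] -> [10, 21]
  Merge: [15] + [10, 21] -> [10, 15, 21]
  Split: [1, 26, 21] -> [1] and [26, 21]
    Split: [26, 21] -> [26] and [21]
    Merge: [26] + [21] -> [21, 26]
  Merge: [1] + [21, 26] -> [1, 21, 26]
Merge: [10, 15, 21] + [1, 21, 26] -> [1, 10, 15, 21, 21, 26]

Final sorted array: [1, 10, 15, 21, 21, 26]

The merge sort proceeds by recursively splitting the array and merging sorted halves.
After all merges, the sorted array is [1, 10, 15, 21, 21, 26].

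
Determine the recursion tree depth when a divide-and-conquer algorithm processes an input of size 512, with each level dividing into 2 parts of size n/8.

For divide and conquer with division factor 8:

Problem sizes at each level:
Level 0: 512
Level 1: 64
Level 2: 8
Level 3: 1

The root is level 0 and the size-1 base case is level 3 (the tree spans levels 0 through 3, i.e. 4 levels counting the root), so the depth is the number of divisions: log_8(512) = 3

The recursion tree depth is log_8(512) = 3. At each level, the problem size is divided by 8, so it takes 3 divisions to reduce to a base case of size 1. The algorithm makes 2 recursive calls at each level.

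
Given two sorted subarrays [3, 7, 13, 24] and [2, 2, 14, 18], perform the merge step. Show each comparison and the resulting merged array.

Merging process:

Compare 3 vs 2: take 2 from right. Merged: [2]
Compare 3 vs 2: take 2 from right. Merged: [2, 2]
Compare 3 vs 14: take 3 from left. Merged: [2, 2, 3]
Compare 7 vs 14: take 7 from left. Merged: [2, 2, 3, 7]
Compare 13 vs 14: take 13 from left. Merged: [2, 2, 3, 7, 13]
Compare 24 vs 14: take 14 from right. Merged: [2, 2, 3, 7, 13, 14]
Compare 24 vs 18: take 18 from right. Merged: [2, 2, 3, 7, 13, 14, 18]
Append remaining from left: [24]. Merged: [2, 2, 3, 7, 13, 14, 18, 24]

Final merged array: [2, 2, 3, 7, 13, 14, 18, 24]
Total comparisons: 7

The merged array is [2, 2, 3, 7, 13, 14, 18, 24], requiring 7 comparisons. The merge step runs in O(n) time where n is the total number of elements.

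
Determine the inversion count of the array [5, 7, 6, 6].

Finding inversions in [5, 7, 6, 6]:

(1, 2): arr[1]=7 > arr[2]=6
(1, 3): arr[1]=7 > arr[3]=6

Total inversions: 2

The array has 2 inversion(s): (1,2), (1,3). Each pair (i,j) satisfies i < j and arr[i] > arr[j].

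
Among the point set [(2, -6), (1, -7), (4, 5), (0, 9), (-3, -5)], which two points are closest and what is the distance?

Computing all pairwise distances among 5 points:

d((2, -6), (1, -7)) = 1.4142 <-- minimum
d((2, -6), (4, 5)) = 11.1803
d((2, -6), (0, 9)) = 15.1327
d((2, -6), (-3, -5)) = 5.099
d((1, -7), (4, 5)) = 12.3693
d((1, -7), (0, 9)) = 16.0312
d((1, -7), (-3, -5)) = 4.4721
d((4, 5), (0, 9)) = 5.6569
d((4, 5), (-3, -5)) = 12.2066
d((0, 9), (-3, -5)) = 14.3178

Closest pair: (2, -6) and (1, -7) with distance 1.4142

The closest pair is (2, -6) and (1, -7) with Euclidean distance 1.4142. For 5 points, brute-force pairwise comparison is shown above. For large n, the divide-and-conquer algorithm (sort by x, recurse on halves, check the dividing strip) achieves O(n log n).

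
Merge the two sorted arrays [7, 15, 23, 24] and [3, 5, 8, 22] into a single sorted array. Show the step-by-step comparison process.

Merging process:

Compare 7 vs 3: take 3 from right. Merged: [3]
Compare 7 vs 5: take 5 from right. Merged: [3, 5]
Compare 7 vs 8: take 7 from left. Merged: [3, 5, 7]
Compare 15 vs 8: take 8 from right. Merged: [3, 5, 7, 8]
Compare 15 vs 22: take 15 from left. Merged: [3, 5, 7, 8, 15]
Compare 23 vs 22: take 22 from right. Merged: [3, 5, 7, 8, 15, 22]
Append remaining from left: [23, 24]. Merged: [3, 5, 7, 8, 15, 22, 23, 24]

Final merged array: [3, 5, 7, 8, 15, 22, 23, 24]
Total comparisons: 6

The merged array is [3, 5, 7, 8, 15, 22, 23, 24], requiring 6 comparisons. The merge step runs in O(n) time where n is the total number of elements.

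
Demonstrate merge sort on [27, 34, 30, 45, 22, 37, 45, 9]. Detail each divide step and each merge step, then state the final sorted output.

Merge sort trace:

Split: [27, 34, 30, 45, 22, 37, 45, 9] -> [27, 34, 30, 45] and [22, 37, 45, 9]
  Split: [27, 34, 30, 45] -> [27, 34] and [30, 45]
    Split: [27, 34] -> [27] and [34]
    Merge: [27] + [34] -> [27, 34]
    Split: [30, 45] -> [30] and [45]
    Merge: [30] + [45] -> [30, 45]
  Merge: [27, 34] + [30, 45] -> [27, 30, 34, 45]
  Split: [22, 37, 45, 9] -> [22, 37] and [45, 9]
    Split: [22, 37] -> [22] and [37]
    Merge: [22] + [37] -> [22, 37]
    Split: [45, 9] -> [45] and [9]
    Merge: [45] + [9] -> [9, 45]
  Merge: [22, 37] + [9, 45] -> [9, 22, 37, 45]
Merge: [27, 30, 34, 45] + [9, 22, 37, 45] -> [9, 22, 27, 30, 34, 37, 45, 45]

Final sorted array: [9, 22, 27, 30, 34, 37, 45, 45]

The merge sort proceeds by recursively splitting the array and merging sorted halves.
After all merges, the sorted array is [9, 22, 27, 30, 34, 37, 45, 45].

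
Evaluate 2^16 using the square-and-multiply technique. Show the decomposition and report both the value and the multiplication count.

Computing 2^16 by squaring (build up from 2^1; each line after the first costs one multiplication):

2^1 = 2
2^2 = (2^1)^2 = 2^2 = 4
2^4 = (2^2)^2 = 4^2 = 16
2^8 = (2^4)^2 = 16^2 = 256
2^16 = (2^8)^2 = 256^2 = 65536

Result: 65536
Multiplications needed: 4 (4 lines after 2^1)

2^16 = 65536. Using exponentiation by squaring, this requires 4 multiplications. The key idea: if the exponent is even, square the half-power; if odd, multiply by the base once.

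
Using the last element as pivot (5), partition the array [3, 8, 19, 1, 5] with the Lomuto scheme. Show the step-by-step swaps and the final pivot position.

Lomuto partition with pivot = 5:

Initial array: [3, 8, 19, 1, 5]

arr[0]=3 <= 5: swap with position 0, array becomes [3, 8, 19, 1, 5]
arr[1]=8 > 5: no swap
arr[2]=19 > 5: no swap
arr[3]=1 <= 5: swap with position 1, array becomes [3, 1, 19, 8, 5]

Place pivot at position 2: [3, 1, 5, 8, 19]
Pivot position: 2

After partitioning with pivot 5, the array becomes [3, 1, 5, 8, 19]. The pivot is placed at index 2. All elements to the left of the pivot are <= 5, and all elements to the right are > 5.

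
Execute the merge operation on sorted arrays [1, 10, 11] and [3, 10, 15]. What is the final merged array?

Merging process:

Compare 1 vs 3: take 1 from left. Merged: [1]
Compare 10 vs 3: take 3 from right. Merged: [1, 3]
Compare 10 vs 10: take 10 from left. Merged: [1, 3, 10]
Compare 11 vs 10: take 10 from right. Merged: [1, 3, 10, 10]
Compare 11 vs 15: take 11 from left. Merged: [1, 3, 10, 10, 11]
Append remaining from right: [15]. Merged: [1, 3, 10, 10, 11, 15]

Final merged array: [1, 3, 10, 10, 11, 15]
Total comparisons: 5

The merged array is [1, 3, 10, 10, 11, 15], requiring 5 comparisons. The merge step runs in O(n) time where n is the total number of elements.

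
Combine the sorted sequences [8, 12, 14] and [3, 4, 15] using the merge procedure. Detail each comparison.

Merging process:

Compare 8 vs 3: take 3 from right. Merged: [3]
Compare 8 vs 4: take 4 from right. Merged: [3, 4]
Compare 8 vs 15: take 8 from left. Merged: [3, 4, 8]
Compare 12 vs 15: take 12 from left. Merged: [3, 4, 8, 12]
Compare 14 vs 15: take 14 from left. Merged: [3, 4, 8, 12, 14]
Append remaining from right: [15]. Merged: [3, 4, 8, 12, 14, 15]

Final merged array: [3, 4, 8, 12, 14, 15]
Total comparisons: 5

The merged array is [3, 4, 8, 12, 14, 15], requiring 5 comparisons. The merge step runs in O(n) time where n is the total number of elements.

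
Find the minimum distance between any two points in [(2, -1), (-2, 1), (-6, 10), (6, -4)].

Computing all pairwise distances among 4 points:

d((2, -1), (-2, 1)) = 4.4721 <-- minimum
d((2, -1), (-6, 10)) = 13.6015
d((2, -1), (6, -4)) = 5.0
d((-2, 1), (-6, 10)) = 9.8489
d((-2, 1), (6, -4)) = 9.434
d((-6, 10), (6, -4)) = 18.4391

Closest pair: (2, -1) and (-2, 1) with distance 4.4721

The closest pair is (2, -1) and (-2, 1) with Euclidean distance 4.4721. For 4 points, brute-force pairwise comparison is shown above. For large n, the divide-and-conquer algorithm (sort by x, recurse on halves, check the dividing strip) achieves O(n log n).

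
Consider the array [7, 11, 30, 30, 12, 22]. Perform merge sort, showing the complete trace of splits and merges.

Merge sort trace:

Split: [7, 11, 30, 30, 12, 22] -> [7, 11, 30] and [30, 12, 22]
  Split: [7, 11, 30] -> [7] and [11, 30]
    Split: [11, 30] -> [11] and [30]
    Merge: [11] + [30] -> [11, 30]
  Merge: [7] + [11, 30] -> [7, 11, 30]
  Split: [30, 12, 22] -> [30] and [12, 22]
    Split: [12, 22] -> [12] and [22]
    Merge: [12] + [22] -> [12, 22]
  Merge: [30] + [12, 22] -> [12, 22, 30]
Merge: [7, 11, 30] + [12, 22, 30] -> [7, 11, 12, 22, 30, 30]

Final sorted array: [7, 11, 12, 22, 30, 30]

The merge sort proceeds by recursively splitting the array and merging sorted halves.
After all merges, the sorted array is [7, 11, 12, 22, 30, 30].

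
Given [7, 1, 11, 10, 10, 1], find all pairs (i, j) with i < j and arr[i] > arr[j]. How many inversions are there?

Finding inversions in [7, 1, 11, 10, 10, 1]:

(0, 1): arr[0]=7 > arr[1]=1
(0, 5): arr[0]=7 > arr[5]=1
(2, 3): arr[2]=11 > arr[3]=10
(2, 4): arr[2]=11 > arr[4]=10
(2, 5): arr[2]=11 > arr[5]=1
(3, 5): arr[3]=10 > arr[5]=1
(4, 5): arr[4]=10 > arr[5]=1

Total inversions: 7

The array has 7 inversion(s): (0,1), (0,5), (2,3), (2,4), (2,5), (3,5), (4,5). Each pair (i,j) satisfies i < j and arr[i] > arr[j].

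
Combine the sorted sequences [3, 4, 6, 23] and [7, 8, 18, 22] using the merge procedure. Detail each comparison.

Merging process:

Compare 3 vs 7: take 3 from left. Merged: [3]
Compare 4 vs 7: take 4 from left. Merged: [3, 4]
Compare 6 vs 7: take 6 from left. Merged: [3, 4, 6]
Compare 23 vs 7: take 7 from right. Merged: [3, 4, 6, 7]
Compare 23 vs 8: take 8 from right. Merged: [3, 4, 6, 7, 8]
Compare 23 vs 18: take 18 from right. Merged: [3, 4, 6, 7, 8, 18]
Compare 23 vs 22: take 22 from right. Merged: [3, 4, 6, 7, 8, 18, 22]
Append remaining from left: [23]. Merged: [3, 4, 6, 7, 8, 18, 22, 23]

Final merged array: [3, 4, 6, 7, 8, 18, 22, 23]
Total comparisons: 7

The merged array is [3, 4, 6, 7, 8, 18, 22, 23], requiring 7 comparisons. The merge step runs in O(n) time where n is the total number of elements.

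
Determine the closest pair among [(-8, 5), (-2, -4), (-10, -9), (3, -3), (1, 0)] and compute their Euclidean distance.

Computing all pairwise distances among 5 points:

d((-8, 5), (-2, -4)) = 10.8167
d((-8, 5), (-10, -9)) = 14.1421
d((-8, 5), (3, -3)) = 13.6015
d((-8, 5), (1, 0)) = 10.2956
d((-2, -4), (-10, -9)) = 9.434
d((-2, -4), (3, -3)) = 5.099
d((-2, -4), (1, 0)) = 5.0
d((-10, -9), (3, -3)) = 14.3178
d((-10, -9), (1, 0)) = 14.2127
d((3, -3), (1, 0)) = 3.6056 <-- minimum

Closest pair: (3, -3) and (1, 0) with distance 3.6056

The closest pair is (3, -3) and (1, 0) with Euclidean distance 3.6056. For 5 points, brute-force pairwise comparison is shown above. For large n, the divide-and-conquer algorithm (sort by x, recurse on halves, check the dividing strip) achieves O(n log n).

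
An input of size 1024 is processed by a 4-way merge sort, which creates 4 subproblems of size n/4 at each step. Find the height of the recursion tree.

For divide and conquer with division factor 4:

Problem sizes at each level:
Level 0: 1024
Level 1: 256
Level 2: 64
Level 3: 16
Level 4: 4
Level 5: 1

The root is level 0 and the size-1 base case is level 5 (the tree spans levels 0 through 5, i.e. 6 levels counting the root), so the depth is the number of divisions: log_4(1024) = 5

The recursion tree depth is log_4(1024) = 5. At each level, the problem size is divided by 4, so it takes 5 divisions to reduce to a base case of size 1. The algorithm makes 4 recursive calls at each level.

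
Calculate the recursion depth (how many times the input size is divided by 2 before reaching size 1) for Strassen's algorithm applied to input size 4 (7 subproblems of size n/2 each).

For divide and conquer with division factor 2:

Problem sizes at each level:
Level 0: 4
Level 1: 2
Level 2: 1

The root is level 0 and the size-1 base case is level 2 (the tree spans levels 0 through 2, i.e. 3 levels counting the root), so the depth is the number of divisions: log_2(4) = 2

The recursion tree depth is log_2(4) = 2. At each level, the problem size is divided by 2, so it takes 2 divisions to reduce to a base case of size 1. The algorithm makes 7 recursive calls at each level.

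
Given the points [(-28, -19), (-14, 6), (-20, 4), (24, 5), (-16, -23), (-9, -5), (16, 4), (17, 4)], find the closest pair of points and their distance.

Computing all pairwise distances among 8 points:

d((-28, -19), (-14, 6)) = 28.6531
d((-28, -19), (-20, 4)) = 24.3516
d((-28, -19), (24, 5)) = 57.2713
d((-28, -19), (-16, -23)) = 12.6491
d((-28, -19), (-9, -5)) = 23.6008
d((-28, -19), (16, 4)) = 49.6488
d((-28, -19), (17, 4)) = 50.5371
d((-14, 6), (-20, 4)) = 6.3246
d((-14, 6), (24, 5)) = 38.0132
d((-14, 6), (-16, -23)) = 29.0689
d((-14, 6), (-9, -5)) = 12.083
d((-14, 6), (16, 4)) = 30.0666
d((-14, 6), (17, 4)) = 31.0644
d((-20, 4), (24, 5)) = 44.0114
d((-20, 4), (-16, -23)) = 27.2947
d((-20, 4), (-9, -5)) = 14.2127
d((-20, 4), (16, 4)) = 36.0
d((-20, 4), (17, 4)) = 37.0
d((24, 5), (-16, -23)) = 48.8262
d((24, 5), (-9, -5)) = 34.4819
d((24, 5), (16, 4)) = 8.0623
d((24, 5), (17, 4)) = 7.0711
d((-16, -23), (-9, -5)) = 19.3132
d((-16, -23), (16, 4)) = 41.8688
d((-16, -23), (17, 4)) = 42.638
d((-9, -5), (16, 4)) = 26.5707
d((-9, -5), (17, 4)) = 27.5136
d((16, 4), (17, 4)) = 1.0 <-- minimum

Closest pair: (16, 4) and (17, 4) with distance 1.0

The closest pair is (16, 4) and (17, 4) with Euclidean distance 1.0. For 8 points, brute-force pairwise comparison is shown above. For large n, the divide-and-conquer algorithm (sort by x, recurse on halves, check the dividing strip) achieves O(n log n).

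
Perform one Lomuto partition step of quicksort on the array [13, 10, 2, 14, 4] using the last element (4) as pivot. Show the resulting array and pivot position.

Lomuto partition with pivot = 4:

Initial array: [13, 10, 2, 14, 4]

arr[0]=13 > 4: no swap
arr[1]=10 > 4: no swap
arr[2]=2 <= 4: swap with position 0, array becomes [2, 10, 13, 14, 4]
arr[3]=14 > 4: no swap

Place pivot at position 1: [2, 4, 13, 14, 10]
Pivot position: 1

After partitioning with pivot 4, the array becomes [2, 4, 13, 14, 10]. The pivot is placed at index 1. All elements to the left of the pivot are <= 4, and all elements to the right are > 4.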